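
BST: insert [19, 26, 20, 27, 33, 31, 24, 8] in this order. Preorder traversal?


Root = 19; build tree by BST insertion.
Preorder traversal: [19, 8, 26, 20, 24, 27, 33, 31]


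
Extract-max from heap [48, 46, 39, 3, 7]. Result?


Max = 48
Replace root with last, heapify down
Resulting heap: [46, 7, 39, 3]


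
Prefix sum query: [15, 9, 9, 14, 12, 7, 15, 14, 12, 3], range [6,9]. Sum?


Prefix sums: [0, 15, 24, 33, 47, 59, 66, 81, 95, 107, 110]
Sum[6..9] = prefix[10] - prefix[6] = 110 - 66 = 44


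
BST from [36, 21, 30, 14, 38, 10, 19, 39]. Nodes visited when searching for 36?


BST root = 36
Search for 36: compare at each node
Path: [36]


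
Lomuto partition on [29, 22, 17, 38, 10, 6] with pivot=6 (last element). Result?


Elements <= 6 go left of pivot.
Result: [6, 22, 17, 38, 10, 29], pivot at index 0


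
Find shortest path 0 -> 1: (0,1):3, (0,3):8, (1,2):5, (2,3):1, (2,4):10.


Dijkstra from 0:
Distances: {0: 0, 1: 3, 2: 8, 3: 8, 4: 18}
Shortest distance to 1 = 3, path = [0, 1]


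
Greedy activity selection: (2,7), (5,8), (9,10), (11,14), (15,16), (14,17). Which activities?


Greedy: pick earliest-ending, then skip overlaps.
Selected (4 activities): [(2, 7), (9, 10), (11, 14), (15, 16)]


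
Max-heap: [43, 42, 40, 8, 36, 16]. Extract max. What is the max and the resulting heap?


Max = 43
Replace root with last, heapify down
Resulting heap: [42, 36, 40, 8, 16]


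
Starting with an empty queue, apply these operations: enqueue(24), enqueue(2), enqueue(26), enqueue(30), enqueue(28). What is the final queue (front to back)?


enqueue(24) -> [24]
enqueue(2) -> [24, 2]
enqueue(26) -> [24, 2, 26]
enqueue(30) -> [24, 2, 26, 30]
enqueue(28) -> [24, 2, 26, 30, 28]
Final queue (front to back): [24, 2, 26, 30, 28]


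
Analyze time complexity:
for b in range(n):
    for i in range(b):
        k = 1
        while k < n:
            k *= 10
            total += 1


Per nesting level: O(n) * O(n) [triangular over b] * O(log n) = O(n^2 log n)
Complexity: O(n^2 log n)


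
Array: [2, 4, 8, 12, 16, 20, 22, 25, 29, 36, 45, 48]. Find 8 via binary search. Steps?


Search for 8:
[0,11] mid=5 arr[5]=20
[0,4] mid=2 arr[2]=8
Total: 2 comparisons


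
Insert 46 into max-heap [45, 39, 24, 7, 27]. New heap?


Append 46: [45, 39, 24, 7, 27, 46]
Bubble up: swap idx 5(46) with idx 2(24); swap idx 2(46) with idx 0(45)
Result: [46, 39, 45, 7, 27, 24]


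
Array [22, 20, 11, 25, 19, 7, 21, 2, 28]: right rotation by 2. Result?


Right rotate by 2: [2, 28, 22, 20, 11, 25, 19, 7, 21]


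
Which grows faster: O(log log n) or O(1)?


constant grows slower than double-logarithmic
O(1) is asymptotically smaller; O(log log n) grows faster


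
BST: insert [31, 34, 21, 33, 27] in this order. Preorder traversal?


Root = 31; build tree by BST insertion.
Preorder traversal: [31, 21, 27, 34, 33]


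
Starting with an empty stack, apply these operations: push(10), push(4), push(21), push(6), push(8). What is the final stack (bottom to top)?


push(10) -> [10]
push(4) -> [10, 4]
push(21) -> [10, 4, 21]
push(6) -> [10, 4, 21, 6]
push(8) -> [10, 4, 21, 6, 8]
Final stack (bottom to top): [10, 4, 21, 6, 8]


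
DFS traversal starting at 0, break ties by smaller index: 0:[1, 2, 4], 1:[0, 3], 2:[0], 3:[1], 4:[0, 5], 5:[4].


DFS stack-based: start with [0]
Visit order: [0, 1, 3, 2, 4, 5]


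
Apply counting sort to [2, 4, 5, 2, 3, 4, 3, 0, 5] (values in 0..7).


Count array: [1, 0, 2, 2, 2, 2, 0, 0]
Reconstruct: [0, 2, 2, 3, 3, 4, 4, 5, 5]


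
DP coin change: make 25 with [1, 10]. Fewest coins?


dp[0]=0; dp[i]=1+min(dp[i-c] for c in coins)
...dp[20]=2, dp[21]=3, dp[22]=4, dp[23]=5, dp[24]=6, dp[25]=7
Minimum coins for 25 = 7


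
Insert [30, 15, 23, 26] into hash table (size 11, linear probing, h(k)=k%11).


Insertions: 30->slot 8; 15->slot 4; 23->slot 1; 26->slot 5
Table: [None, 23, None, None, 15, 26, None, None, 30, None, None]


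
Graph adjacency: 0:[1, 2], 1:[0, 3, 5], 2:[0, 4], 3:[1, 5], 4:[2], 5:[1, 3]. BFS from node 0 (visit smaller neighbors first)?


BFS queue: start with [0]
Visit order: [0, 1, 2, 3, 5, 4]


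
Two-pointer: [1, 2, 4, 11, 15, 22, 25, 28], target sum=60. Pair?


Two pointers: lo=0, hi=7
No pair sums to 60


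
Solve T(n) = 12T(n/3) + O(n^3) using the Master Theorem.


a=12, b=3, c=3. log_3(12)=2.262 < c=3. Case 3: O(n^c) = O(n^3)
Complexity: O(n^3)


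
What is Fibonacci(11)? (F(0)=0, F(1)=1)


F(n)=F(n-1)+F(n-2)
...F(9)=34, F(10)=55, F(11)=89


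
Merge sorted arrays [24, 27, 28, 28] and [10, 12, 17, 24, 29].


Compare heads, take smaller each step.
Merged: [10, 12, 17, 24, 24, 27, 28, 28, 29]


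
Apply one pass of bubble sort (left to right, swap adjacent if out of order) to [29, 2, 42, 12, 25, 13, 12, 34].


After one pass: [2, 29, 12, 25, 13, 12, 34, 42]


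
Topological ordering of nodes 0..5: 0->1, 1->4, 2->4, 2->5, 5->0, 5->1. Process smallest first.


Kahn's algorithm, process smallest node first
Order: [2, 3, 5, 0, 1, 4]


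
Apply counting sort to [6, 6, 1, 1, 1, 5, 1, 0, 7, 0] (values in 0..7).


Count array: [2, 4, 0, 0, 0, 1, 2, 1]
Reconstruct: [0, 0, 1, 1, 1, 1, 5, 6, 6, 7]


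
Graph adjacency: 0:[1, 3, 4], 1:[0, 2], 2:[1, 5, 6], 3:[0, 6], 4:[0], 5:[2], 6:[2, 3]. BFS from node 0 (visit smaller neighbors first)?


BFS queue: start with [0]
Visit order: [0, 1, 3, 4, 2, 6, 5]


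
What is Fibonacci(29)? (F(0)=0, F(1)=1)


F(n)=F(n-1)+F(n-2)
...F(27)=196418, F(28)=317811, F(29)=514229


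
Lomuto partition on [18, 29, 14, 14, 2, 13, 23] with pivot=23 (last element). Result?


Elements <= 23 go left of pivot.
Result: [18, 14, 14, 2, 13, 23, 29], pivot at index 5


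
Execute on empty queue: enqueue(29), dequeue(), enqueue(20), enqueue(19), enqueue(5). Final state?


enqueue(29) -> [29]
dequeue() returns 29 -> []
enqueue(20) -> [20]
enqueue(19) -> [20, 19]
enqueue(5) -> [20, 19, 5]
Final queue (front to back): [20, 19, 5]


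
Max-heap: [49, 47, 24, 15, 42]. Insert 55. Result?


Append 55: [49, 47, 24, 15, 42, 55]
Bubble up: swap idx 5(55) with idx 2(24); swap idx 2(55) with idx 0(49)
Result: [55, 47, 49, 15, 42, 24]


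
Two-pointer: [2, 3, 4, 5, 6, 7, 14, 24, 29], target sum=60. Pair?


Two pointers: lo=0, hi=8
No pair sums to 60


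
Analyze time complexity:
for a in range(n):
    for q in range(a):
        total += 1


Per nesting level: O(n) * O(n) [triangular over a] = O(n^2)
Complexity: O(n^2)


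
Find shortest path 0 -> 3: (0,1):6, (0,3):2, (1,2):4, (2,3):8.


Dijkstra from 0:
Distances: {0: 0, 1: 6, 2: 10, 3: 2}
Shortest distance to 3 = 2, path = [0, 3]


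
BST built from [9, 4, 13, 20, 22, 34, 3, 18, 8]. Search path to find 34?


BST root = 9
Search for 34: compare at each node
Path: [9, 13, 20, 22, 34]


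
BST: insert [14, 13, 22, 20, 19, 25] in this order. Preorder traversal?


Root = 14; build tree by BST insertion.
Preorder traversal: [14, 13, 22, 20, 19, 25]


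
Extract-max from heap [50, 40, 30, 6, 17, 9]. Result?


Max = 50
Replace root with last, heapify down
Resulting heap: [40, 17, 30, 6, 9]


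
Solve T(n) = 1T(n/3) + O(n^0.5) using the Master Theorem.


a=1, b=3, c=0.5. log_3(1)=0 < c=0.5. Case 3: O(n^c) = O(sqrt(n))
Complexity: O(sqrt(n))


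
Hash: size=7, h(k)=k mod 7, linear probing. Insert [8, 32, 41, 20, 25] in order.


Insertions: 8->slot 1; 32->slot 4; 41->slot 6; 20->slot 0; 25->slot 5
Table: [20, 8, None, None, 32, 25, 41]


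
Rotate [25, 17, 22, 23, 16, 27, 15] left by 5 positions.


Left rotate by 5: [27, 15, 25, 17, 22, 23, 16]


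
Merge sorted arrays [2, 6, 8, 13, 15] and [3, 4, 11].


Compare heads, take smaller each step.
Merged: [2, 3, 4, 6, 8, 11, 13, 15]


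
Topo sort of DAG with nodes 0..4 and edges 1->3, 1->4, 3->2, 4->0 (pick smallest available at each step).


Kahn's algorithm, process smallest node first
Order: [1, 3, 2, 4, 0]


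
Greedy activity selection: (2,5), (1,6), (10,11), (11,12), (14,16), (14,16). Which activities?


Greedy: pick earliest-ending, then skip overlaps.
Selected (4 activities): [(2, 5), (10, 11), (11, 12), (14, 16)]


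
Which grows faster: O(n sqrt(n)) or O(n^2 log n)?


n^1.5 grows slower than n^2 log n
O(n sqrt(n)) is asymptotically smaller; O(n^2 log n) grows faster


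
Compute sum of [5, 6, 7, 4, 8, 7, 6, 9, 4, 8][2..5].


Prefix sums: [0, 5, 11, 18, 22, 30, 37, 43, 52, 56, 64]
Sum[2..5] = prefix[6] - prefix[2] = 37 - 11 = 26


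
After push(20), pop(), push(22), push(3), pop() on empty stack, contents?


push(20) -> [20]
pop() returns 20 -> []
push(22) -> [22]
push(3) -> [22, 3]
pop() returns 3 -> [22]
Final stack (bottom to top): [22]


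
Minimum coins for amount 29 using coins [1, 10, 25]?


dp[0]=0; dp[i]=1+min(dp[i-c] for c in coins)
...dp[24]=6, dp[25]=1, dp[26]=2, dp[27]=3, dp[28]=4, dp[29]=5
Minimum coins for 29 = 5


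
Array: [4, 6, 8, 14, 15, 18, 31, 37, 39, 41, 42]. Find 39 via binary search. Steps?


Search for 39:
[0,10] mid=5 arr[5]=18
[6,10] mid=8 arr[8]=39
Total: 2 comparisons


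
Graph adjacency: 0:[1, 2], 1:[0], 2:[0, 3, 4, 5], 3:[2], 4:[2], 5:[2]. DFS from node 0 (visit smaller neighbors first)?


DFS stack-based: start with [0]
Visit order: [0, 1, 2, 3, 4, 5]


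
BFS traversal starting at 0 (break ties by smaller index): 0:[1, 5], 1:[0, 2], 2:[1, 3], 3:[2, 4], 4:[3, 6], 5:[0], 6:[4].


BFS queue: start with [0]
Visit order: [0, 1, 5, 2, 3, 4, 6]


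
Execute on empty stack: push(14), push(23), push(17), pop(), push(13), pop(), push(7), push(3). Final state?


push(14) -> [14]
push(23) -> [14, 23]
push(17) -> [14, 23, 17]
pop() returns 17 -> [14, 23]
push(13) -> [14, 23, 13]
pop() returns 13 -> [14, 23]
push(7) -> [14, 23, 7]
push(3) -> [14, 23, 7, 3]
Final stack (bottom to top): [14, 23, 7, 3]


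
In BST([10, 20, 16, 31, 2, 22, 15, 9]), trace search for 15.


BST root = 10
Search for 15: compare at each node
Path: [10, 20, 16, 15]


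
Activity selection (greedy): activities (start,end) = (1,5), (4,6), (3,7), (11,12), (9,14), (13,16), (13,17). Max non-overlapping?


Greedy: pick earliest-ending, then skip overlaps.
Selected (3 activities): [(1, 5), (11, 12), (13, 16)]


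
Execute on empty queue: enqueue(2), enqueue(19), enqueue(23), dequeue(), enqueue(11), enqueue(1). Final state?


enqueue(2) -> [2]
enqueue(19) -> [2, 19]
enqueue(23) -> [2, 19, 23]
dequeue() returns 2 -> [19, 23]
enqueue(11) -> [19, 23, 11]
enqueue(1) -> [19, 23, 11, 1]
Final queue (front to back): [19, 23, 11, 1]


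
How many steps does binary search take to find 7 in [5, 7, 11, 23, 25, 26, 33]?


Search for 7:
[0,6] mid=3 arr[3]=23
[0,2] mid=1 arr[1]=7
Total: 2 comparisons


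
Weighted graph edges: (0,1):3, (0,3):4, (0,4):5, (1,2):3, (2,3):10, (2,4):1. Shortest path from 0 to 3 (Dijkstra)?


Dijkstra from 0:
Distances: {0: 0, 1: 3, 2: 6, 3: 4, 4: 5}
Shortest distance to 3 = 4, path = [0, 3]


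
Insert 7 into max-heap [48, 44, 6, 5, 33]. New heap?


Append 7: [48, 44, 6, 5, 33, 7]
Bubble up: swap idx 5(7) with idx 2(6)
Result: [48, 44, 7, 5, 33, 6]


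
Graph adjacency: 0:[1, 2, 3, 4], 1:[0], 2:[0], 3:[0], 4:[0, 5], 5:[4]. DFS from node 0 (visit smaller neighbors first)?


DFS stack-based: start with [0]
Visit order: [0, 1, 2, 3, 4, 5]


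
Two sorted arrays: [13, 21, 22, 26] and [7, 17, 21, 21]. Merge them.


Compare heads, take smaller each step.
Merged: [7, 13, 17, 21, 21, 21, 22, 26]


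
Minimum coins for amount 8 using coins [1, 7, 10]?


dp[0]=0; dp[i]=1+min(dp[i-c] for c in coins)
...dp[3]=3, dp[4]=4, dp[5]=5, dp[6]=6, dp[7]=1, dp[8]=2
Minimum coins for 8 = 2


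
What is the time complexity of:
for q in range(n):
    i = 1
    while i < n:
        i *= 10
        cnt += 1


Per nesting level: O(n) * O(log n) = O(n log n)
Complexity: O(n log n)


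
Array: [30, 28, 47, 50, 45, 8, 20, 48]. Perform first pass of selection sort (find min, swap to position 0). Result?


After one pass: [8, 28, 47, 50, 45, 30, 20, 48]


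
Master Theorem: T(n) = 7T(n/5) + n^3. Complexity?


a=7, b=5, c=3. log_5(7)=1.209 < c=3. Case 3: O(n^c) = O(n^3)
Complexity: O(n^3)


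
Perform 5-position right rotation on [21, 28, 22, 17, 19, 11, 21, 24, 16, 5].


Right rotate by 5: [11, 21, 24, 16, 5, 21, 28, 22, 17, 19]


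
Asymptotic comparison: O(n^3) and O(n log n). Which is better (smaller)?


linearithmic grows slower than cubic
O(n log n) is asymptotically smaller; O(n^3) grows faster


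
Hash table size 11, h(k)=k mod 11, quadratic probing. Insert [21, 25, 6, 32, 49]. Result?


Insertions: 21->slot 10; 25->slot 3; 6->slot 6; 32->slot 0; 49->slot 5
Table: [32, None, None, 25, None, 49, 6, None, None, None, 21]


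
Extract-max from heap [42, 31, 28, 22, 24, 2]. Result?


Max = 42
Replace root with last, heapify down
Resulting heap: [31, 24, 28, 22, 2]


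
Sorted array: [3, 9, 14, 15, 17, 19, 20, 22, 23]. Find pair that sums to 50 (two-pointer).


Two pointers: lo=0, hi=8
No pair sums to 50


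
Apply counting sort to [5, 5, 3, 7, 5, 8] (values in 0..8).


Count array: [0, 0, 0, 1, 0, 3, 0, 1, 1]
Reconstruct: [3, 5, 5, 5, 7, 8]


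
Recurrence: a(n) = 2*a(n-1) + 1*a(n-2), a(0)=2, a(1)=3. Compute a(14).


Build bottom-up:
...a(12)=53062, a(13)=128103, a(14)=2*128103+1*53062=309268


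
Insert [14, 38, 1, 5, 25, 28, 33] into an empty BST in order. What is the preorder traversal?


Root = 14; build tree by BST insertion.
Preorder traversal: [14, 1, 5, 38, 25, 28, 33]


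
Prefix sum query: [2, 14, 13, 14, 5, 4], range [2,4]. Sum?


Prefix sums: [0, 2, 16, 29, 43, 48, 52]
Sum[2..4] = prefix[5] - prefix[2] = 48 - 16 = 32


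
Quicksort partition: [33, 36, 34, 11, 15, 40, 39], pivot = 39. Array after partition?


Elements <= 39 go left of pivot.
Result: [33, 36, 34, 11, 15, 39, 40], pivot at index 5


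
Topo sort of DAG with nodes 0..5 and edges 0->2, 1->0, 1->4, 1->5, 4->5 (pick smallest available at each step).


Kahn's algorithm, process smallest node first
Order: [1, 0, 2, 3, 4, 5]


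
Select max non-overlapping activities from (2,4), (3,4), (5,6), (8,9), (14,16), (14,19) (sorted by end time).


Greedy: pick earliest-ending, then skip overlaps.
Selected (4 activities): [(2, 4), (5, 6), (8, 9), (14, 16)]


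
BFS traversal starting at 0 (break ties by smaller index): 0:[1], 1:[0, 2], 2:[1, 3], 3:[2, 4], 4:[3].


BFS queue: start with [0]
Visit order: [0, 1, 2, 3, 4]


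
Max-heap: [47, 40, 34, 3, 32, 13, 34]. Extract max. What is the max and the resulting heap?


Max = 47
Replace root with last, heapify down
Resulting heap: [40, 34, 34, 3, 32, 13]


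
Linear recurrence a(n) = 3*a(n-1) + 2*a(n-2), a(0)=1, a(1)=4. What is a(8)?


Build bottom-up:
...a(6)=2258, a(7)=8042, a(8)=3*8042+2*2258=28642


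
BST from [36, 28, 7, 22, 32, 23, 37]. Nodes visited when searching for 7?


BST root = 36
Search for 7: compare at each node
Path: [36, 28, 7]


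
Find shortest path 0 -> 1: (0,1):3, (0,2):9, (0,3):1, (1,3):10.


Dijkstra from 0:
Distances: {0: 0, 1: 3, 2: 9, 3: 1}
Shortest distance to 1 = 3, path = [0, 1]


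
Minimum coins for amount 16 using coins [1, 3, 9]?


dp[0]=0; dp[i]=1+min(dp[i-c] for c in coins)
...dp[11]=3, dp[12]=2, dp[13]=3, dp[14]=4, dp[15]=3, dp[16]=4
Minimum coins for 16 = 4


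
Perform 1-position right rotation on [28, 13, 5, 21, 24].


Right rotate by 1: [24, 28, 13, 5, 21]


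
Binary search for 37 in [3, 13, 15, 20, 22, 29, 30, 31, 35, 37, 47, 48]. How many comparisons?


Search for 37:
[0,11] mid=5 arr[5]=29
[6,11] mid=8 arr[8]=35
[9,11] mid=10 arr[10]=47
[9,9] mid=9 arr[9]=37
Total: 4 comparisons


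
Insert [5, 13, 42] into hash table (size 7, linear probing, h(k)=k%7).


Insertions: 5->slot 5; 13->slot 6; 42->slot 0
Table: [42, None, None, None, None, 5, 13]


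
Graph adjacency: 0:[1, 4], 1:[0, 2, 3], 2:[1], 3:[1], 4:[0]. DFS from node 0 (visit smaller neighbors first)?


DFS stack-based: start with [0]
Visit order: [0, 1, 2, 3, 4]


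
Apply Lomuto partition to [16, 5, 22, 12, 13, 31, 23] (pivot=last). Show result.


Elements <= 23 go left of pivot.
Result: [16, 5, 22, 12, 13, 23, 31], pivot at index 5


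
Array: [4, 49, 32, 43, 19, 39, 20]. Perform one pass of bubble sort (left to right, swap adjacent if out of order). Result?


After one pass: [4, 32, 43, 19, 39, 20, 49]


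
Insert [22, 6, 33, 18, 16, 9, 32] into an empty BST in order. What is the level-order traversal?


Root = 22; build tree by BST insertion.
Level-Order traversal: [22, 6, 33, 18, 32, 16, 9]


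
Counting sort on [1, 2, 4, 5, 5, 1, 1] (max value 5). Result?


Count array: [0, 3, 1, 0, 1, 2]
Reconstruct: [1, 1, 1, 2, 4, 5, 5]


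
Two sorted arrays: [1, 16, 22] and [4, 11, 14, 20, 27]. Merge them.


Compare heads, take smaller each step.
Merged: [1, 4, 11, 14, 16, 20, 22, 27]


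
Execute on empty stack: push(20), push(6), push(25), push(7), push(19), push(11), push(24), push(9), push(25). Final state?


push(20) -> [20]
push(6) -> [20, 6]
push(25) -> [20, 6, 25]
push(7) -> [20, 6, 25, 7]
push(19) -> [20, 6, 25, 7, 19]
push(11) -> [20, 6, 25, 7, 19, 11]
push(24) -> [20, 6, 25, 7, 19, 11, 24]
push(9) -> [20, 6, 25, 7, 19, 11, 24, 9]
push(25) -> [20, 6, 25, 7, 19, 11, 24, 9, 25]
Final stack (bottom to top): [20, 6, 25, 7, 19, 11, 24, 9, 25]


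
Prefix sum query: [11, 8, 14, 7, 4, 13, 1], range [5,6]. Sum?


Prefix sums: [0, 11, 19, 33, 40, 44, 57, 58]
Sum[5..6] = prefix[7] - prefix[5] = 58 - 44 = 14


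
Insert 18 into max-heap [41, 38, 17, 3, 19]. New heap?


Append 18: [41, 38, 17, 3, 19, 18]
Bubble up: swap idx 5(18) with idx 2(17)
Result: [41, 38, 18, 3, 19, 17]


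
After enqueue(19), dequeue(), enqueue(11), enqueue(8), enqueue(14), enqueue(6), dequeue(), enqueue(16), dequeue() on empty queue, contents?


enqueue(19) -> [19]
dequeue() returns 19 -> []
enqueue(11) -> [11]
enqueue(8) -> [11, 8]
enqueue(14) -> [11, 8, 14]
enqueue(6) -> [11, 8, 14, 6]
dequeue() returns 11 -> [8, 14, 6]
enqueue(16) -> [8, 14, 6, 16]
dequeue() returns 8 -> [14, 6, 16]
Final queue (front to back): [14, 6, 16]


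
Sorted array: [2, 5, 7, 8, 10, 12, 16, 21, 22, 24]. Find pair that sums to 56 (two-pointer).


Two pointers: lo=0, hi=9
No pair sums to 56


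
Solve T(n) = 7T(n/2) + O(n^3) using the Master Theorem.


a=7, b=2, c=3. log_2(7)=2.807 < c=3. Case 3: O(n^c) = O(n^3)
Complexity: O(n^3)


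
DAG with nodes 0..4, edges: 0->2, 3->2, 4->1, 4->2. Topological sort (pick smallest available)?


Kahn's algorithm, process smallest node first
Order: [0, 3, 4, 1, 2]


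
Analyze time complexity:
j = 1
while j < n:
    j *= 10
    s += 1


Per nesting level: O(log n) = O(log n)
Complexity: O(log n)


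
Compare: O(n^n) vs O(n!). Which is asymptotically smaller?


factorial grows slower than n^n
O(n!) is asymptotically smaller; O(n^n) grows faster


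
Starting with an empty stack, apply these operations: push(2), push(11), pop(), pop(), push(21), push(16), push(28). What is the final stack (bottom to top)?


push(2) -> [2]
push(11) -> [2, 11]
pop() returns 11 -> [2]
pop() returns 2 -> []
push(21) -> [21]
push(16) -> [21, 16]
push(28) -> [21, 16, 28]
Final stack (bottom to top): [21, 16, 28]


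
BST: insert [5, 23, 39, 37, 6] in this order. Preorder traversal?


Root = 5; build tree by BST insertion.
Preorder traversal: [5, 23, 6, 39, 37]


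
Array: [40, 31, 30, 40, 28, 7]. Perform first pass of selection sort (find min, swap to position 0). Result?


After one pass: [7, 31, 30, 40, 28, 40]


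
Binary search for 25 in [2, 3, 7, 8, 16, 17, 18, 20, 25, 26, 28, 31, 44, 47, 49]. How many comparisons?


Search for 25:
[0,14] mid=7 arr[7]=20
[8,14] mid=11 arr[11]=31
[8,10] mid=9 arr[9]=26
[8,8] mid=8 arr[8]=25
Total: 4 comparisons


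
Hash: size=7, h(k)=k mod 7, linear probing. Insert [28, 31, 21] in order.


Insertions: 28->slot 0; 31->slot 3; 21->slot 1
Table: [28, 21, None, 31, None, None, None]


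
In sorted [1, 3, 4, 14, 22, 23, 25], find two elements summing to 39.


Two pointers: lo=0, hi=6
Found pair: (14, 25) summing to 39


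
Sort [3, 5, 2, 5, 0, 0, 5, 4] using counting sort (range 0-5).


Count array: [2, 0, 1, 1, 1, 3]
Reconstruct: [0, 0, 2, 3, 4, 5, 5, 5]


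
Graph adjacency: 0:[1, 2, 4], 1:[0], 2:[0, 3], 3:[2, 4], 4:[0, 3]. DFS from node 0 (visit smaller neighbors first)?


DFS stack-based: start with [0]
Visit order: [0, 1, 2, 3, 4]


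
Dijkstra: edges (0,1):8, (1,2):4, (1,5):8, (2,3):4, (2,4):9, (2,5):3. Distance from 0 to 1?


Dijkstra from 0:
Distances: {0: 0, 1: 8, 2: 12, 3: 16, 4: 21, 5: 15}
Shortest distance to 1 = 8, path = [0, 1]


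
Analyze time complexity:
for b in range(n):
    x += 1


Per nesting level: O(n) = O(n)
Complexity: O(n)


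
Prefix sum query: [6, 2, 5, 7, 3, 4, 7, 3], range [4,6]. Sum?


Prefix sums: [0, 6, 8, 13, 20, 23, 27, 34, 37]
Sum[4..6] = prefix[7] - prefix[4] = 34 - 20 = 14


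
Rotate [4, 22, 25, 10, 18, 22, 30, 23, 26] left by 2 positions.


Left rotate by 2: [25, 10, 18, 22, 30, 23, 26, 4, 22]


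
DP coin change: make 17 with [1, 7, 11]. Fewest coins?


dp[0]=0; dp[i]=1+min(dp[i-c] for c in coins)
...dp[12]=2, dp[13]=3, dp[14]=2, dp[15]=3, dp[16]=4, dp[17]=5
Minimum coins for 17 = 5


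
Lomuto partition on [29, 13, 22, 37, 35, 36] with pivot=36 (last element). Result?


Elements <= 36 go left of pivot.
Result: [29, 13, 22, 35, 36, 37], pivot at index 4


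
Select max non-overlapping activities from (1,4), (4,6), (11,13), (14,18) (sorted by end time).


Greedy: pick earliest-ending, then skip overlaps.
Selected (4 activities): [(1, 4), (4, 6), (11, 13), (14, 18)]


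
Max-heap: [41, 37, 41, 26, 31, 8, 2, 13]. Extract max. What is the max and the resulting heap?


Max = 41
Replace root with last, heapify down
Resulting heap: [41, 37, 13, 26, 31, 8, 2]


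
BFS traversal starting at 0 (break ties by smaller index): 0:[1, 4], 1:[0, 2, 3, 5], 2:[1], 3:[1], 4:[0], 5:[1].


BFS queue: start with [0]
Visit order: [0, 1, 4, 2, 3, 5]


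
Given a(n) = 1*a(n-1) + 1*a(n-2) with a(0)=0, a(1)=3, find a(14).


Build bottom-up:
...a(12)=432, a(13)=699, a(14)=1*699+1*432=1131


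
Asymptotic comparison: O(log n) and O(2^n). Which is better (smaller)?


logarithmic grows slower than exponential
O(log n) is asymptotically smaller; O(2^n) grows faster


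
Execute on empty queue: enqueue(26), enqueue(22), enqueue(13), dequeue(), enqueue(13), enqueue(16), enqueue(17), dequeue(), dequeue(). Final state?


enqueue(26) -> [26]
enqueue(22) -> [26, 22]
enqueue(13) -> [26, 22, 13]
dequeue() returns 26 -> [22, 13]
enqueue(13) -> [22, 13, 13]
enqueue(16) -> [22, 13, 13, 16]
enqueue(17) -> [22, 13, 13, 16, 17]
dequeue() returns 22 -> [13, 13, 16, 17]
dequeue() returns 13 -> [13, 16, 17]
Final queue (front to back): [13, 16, 17]


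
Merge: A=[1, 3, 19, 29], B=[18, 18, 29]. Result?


Compare heads, take smaller each step.
Merged: [1, 3, 18, 18, 19, 29, 29]


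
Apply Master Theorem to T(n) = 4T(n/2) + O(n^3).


a=4, b=2, c=3. log_2(4)=2 < c=3. Case 3: O(n^c) = O(n^3)
Complexity: O(n^3)


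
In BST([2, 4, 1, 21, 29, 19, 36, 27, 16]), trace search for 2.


BST root = 2
Search for 2: compare at each node
Path: [2]


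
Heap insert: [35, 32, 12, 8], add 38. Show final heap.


Append 38: [35, 32, 12, 8, 38]
Bubble up: swap idx 4(38) with idx 1(32); swap idx 1(38) with idx 0(35)
Result: [38, 35, 12, 8, 32]


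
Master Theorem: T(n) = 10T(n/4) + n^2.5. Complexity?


a=10, b=4, c=2.5. log_4(10)=1.661 < c=2.5. Case 3: O(n^c) = O(n^2.500)
Complexity: O(n^2.500)


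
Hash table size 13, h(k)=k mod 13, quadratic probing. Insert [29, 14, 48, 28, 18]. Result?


Insertions: 29->slot 3; 14->slot 1; 48->slot 9; 28->slot 2; 18->slot 5
Table: [None, 14, 28, 29, None, 18, None, None, None, 48, None, None, None]


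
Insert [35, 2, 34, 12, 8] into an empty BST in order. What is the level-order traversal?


Root = 35; build tree by BST insertion.
Level-Order traversal: [35, 2, 34, 12, 8]


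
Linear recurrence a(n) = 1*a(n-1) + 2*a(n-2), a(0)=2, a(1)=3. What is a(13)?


Build bottom-up:
...a(11)=3413, a(12)=6827, a(13)=1*6827+2*3413=13653


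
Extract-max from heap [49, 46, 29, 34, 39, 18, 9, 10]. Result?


Max = 49
Replace root with last, heapify down
Resulting heap: [46, 39, 29, 34, 10, 18, 9]


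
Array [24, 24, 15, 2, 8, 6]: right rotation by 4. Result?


Right rotate by 4: [15, 2, 8, 6, 24, 24]


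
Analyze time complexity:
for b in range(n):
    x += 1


Per nesting level: O(n) = O(n)
Complexity: O(n)


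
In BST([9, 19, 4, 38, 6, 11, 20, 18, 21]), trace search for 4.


BST root = 9
Search for 4: compare at each node
Path: [9, 4]


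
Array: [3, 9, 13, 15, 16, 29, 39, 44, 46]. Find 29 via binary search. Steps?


Search for 29:
[0,8] mid=4 arr[4]=16
[5,8] mid=6 arr[6]=39
[5,5] mid=5 arr[5]=29
Total: 3 comparisons


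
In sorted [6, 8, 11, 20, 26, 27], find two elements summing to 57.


Two pointers: lo=0, hi=5
No pair sums to 57


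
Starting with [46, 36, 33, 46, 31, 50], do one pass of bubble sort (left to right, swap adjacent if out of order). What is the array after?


After one pass: [36, 33, 46, 31, 46, 50]


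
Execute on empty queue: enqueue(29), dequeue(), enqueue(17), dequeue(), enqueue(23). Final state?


enqueue(29) -> [29]
dequeue() returns 29 -> []
enqueue(17) -> [17]
dequeue() returns 17 -> []
enqueue(23) -> [23]
Final queue (front to back): [23]


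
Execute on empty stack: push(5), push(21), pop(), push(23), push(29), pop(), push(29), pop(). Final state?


push(5) -> [5]
push(21) -> [5, 21]
pop() returns 21 -> [5]
push(23) -> [5, 23]
push(29) -> [5, 23, 29]
pop() returns 29 -> [5, 23]
push(29) -> [5, 23, 29]
pop() returns 29 -> [5, 23]
Final stack (bottom to top): [5, 23]


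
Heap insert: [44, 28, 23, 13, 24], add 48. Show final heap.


Append 48: [44, 28, 23, 13, 24, 48]
Bubble up: swap idx 5(48) with idx 2(23); swap idx 2(48) with idx 0(44)
Result: [48, 28, 44, 13, 24, 23]


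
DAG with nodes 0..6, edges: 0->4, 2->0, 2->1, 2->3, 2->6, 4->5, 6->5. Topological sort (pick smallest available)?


Kahn's algorithm, process smallest node first
Order: [2, 0, 1, 3, 4, 6, 5]


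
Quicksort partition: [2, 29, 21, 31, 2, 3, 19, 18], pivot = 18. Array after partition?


Elements <= 18 go left of pivot.
Result: [2, 2, 3, 18, 29, 21, 19, 31], pivot at index 3


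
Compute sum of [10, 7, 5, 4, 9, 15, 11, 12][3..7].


Prefix sums: [0, 10, 17, 22, 26, 35, 50, 61, 73]
Sum[3..7] = prefix[8] - prefix[3] = 73 - 22 = 51


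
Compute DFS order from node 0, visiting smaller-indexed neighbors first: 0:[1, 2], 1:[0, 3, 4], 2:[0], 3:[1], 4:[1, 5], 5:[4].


DFS stack-based: start with [0]
Visit order: [0, 1, 3, 4, 5, 2]


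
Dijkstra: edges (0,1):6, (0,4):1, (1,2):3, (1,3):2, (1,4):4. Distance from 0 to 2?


Dijkstra from 0:
Distances: {0: 0, 1: 5, 2: 8, 3: 7, 4: 1}
Shortest distance to 2 = 8, path = [0, 4, 1, 2]


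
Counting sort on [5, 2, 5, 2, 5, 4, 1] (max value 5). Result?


Count array: [0, 1, 2, 0, 1, 3]
Reconstruct: [1, 2, 2, 4, 5, 5, 5]


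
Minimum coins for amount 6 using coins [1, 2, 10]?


dp[0]=0; dp[i]=1+min(dp[i-c] for c in coins)
...dp[1]=1, dp[2]=1, dp[3]=2, dp[4]=2, dp[5]=3, dp[6]=3
Minimum coins for 6 = 3


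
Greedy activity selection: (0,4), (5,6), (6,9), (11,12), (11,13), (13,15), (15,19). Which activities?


Greedy: pick earliest-ending, then skip overlaps.
Selected (6 activities): [(0, 4), (5, 6), (6, 9), (11, 12), (13, 15), (15, 19)]


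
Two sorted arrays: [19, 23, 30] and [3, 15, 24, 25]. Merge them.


Compare heads, take smaller each step.
Merged: [3, 15, 19, 23, 24, 25, 30]


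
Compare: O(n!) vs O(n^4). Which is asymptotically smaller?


quartic grows slower than factorial
O(n^4) is asymptotically smaller; O(n!) grows faster


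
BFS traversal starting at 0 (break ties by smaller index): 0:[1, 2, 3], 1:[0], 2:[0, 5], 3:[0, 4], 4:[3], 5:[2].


BFS queue: start with [0]
Visit order: [0, 1, 2, 3, 5, 4]


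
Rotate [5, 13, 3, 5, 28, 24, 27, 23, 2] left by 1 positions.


Left rotate by 1: [13, 3, 5, 28, 24, 27, 23, 2, 5]


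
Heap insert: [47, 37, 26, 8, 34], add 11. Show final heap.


Append 11: [47, 37, 26, 8, 34, 11]
Bubble up: no swaps needed
Result: [47, 37, 26, 8, 34, 11]


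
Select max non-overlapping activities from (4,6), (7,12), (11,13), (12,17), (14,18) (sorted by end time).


Greedy: pick earliest-ending, then skip overlaps.
Selected (3 activities): [(4, 6), (7, 12), (12, 17)]


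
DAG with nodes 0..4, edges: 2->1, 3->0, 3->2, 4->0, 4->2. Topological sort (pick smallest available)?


Kahn's algorithm, process smallest node first
Order: [3, 4, 0, 2, 1]


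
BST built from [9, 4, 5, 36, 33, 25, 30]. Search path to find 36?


BST root = 9
Search for 36: compare at each node
Path: [9, 36]


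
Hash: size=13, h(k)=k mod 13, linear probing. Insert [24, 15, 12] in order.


Insertions: 24->slot 11; 15->slot 2; 12->slot 12
Table: [None, None, 15, None, None, None, None, None, None, None, None, 24, 12]


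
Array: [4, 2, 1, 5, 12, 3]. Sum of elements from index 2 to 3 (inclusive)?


Prefix sums: [0, 4, 6, 7, 12, 24, 27]
Sum[2..3] = prefix[4] - prefix[2] = 12 - 6 = 6


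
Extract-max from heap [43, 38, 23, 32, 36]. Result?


Max = 43
Replace root with last, heapify down
Resulting heap: [38, 36, 23, 32]


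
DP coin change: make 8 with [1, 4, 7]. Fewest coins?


dp[0]=0; dp[i]=1+min(dp[i-c] for c in coins)
...dp[3]=3, dp[4]=1, dp[5]=2, dp[6]=3, dp[7]=1, dp[8]=2
Minimum coins for 8 = 2


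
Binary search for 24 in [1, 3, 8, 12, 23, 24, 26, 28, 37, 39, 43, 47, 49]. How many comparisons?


Search for 24:
[0,12] mid=6 arr[6]=26
[0,5] mid=2 arr[2]=8
[3,5] mid=4 arr[4]=23
[5,5] mid=5 arr[5]=24
Total: 4 comparisons


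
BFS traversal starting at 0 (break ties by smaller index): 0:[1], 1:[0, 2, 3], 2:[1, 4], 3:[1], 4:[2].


BFS queue: start with [0]
Visit order: [0, 1, 2, 3, 4]


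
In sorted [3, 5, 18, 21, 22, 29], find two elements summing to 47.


Two pointers: lo=0, hi=5
Found pair: (18, 29) summing to 47


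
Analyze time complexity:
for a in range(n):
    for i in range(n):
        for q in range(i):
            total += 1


Per nesting level: O(n) * O(n) * O(n) [triangular over i] = O(n^3)
Complexity: O(n^3)


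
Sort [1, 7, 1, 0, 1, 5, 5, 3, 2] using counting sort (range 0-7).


Count array: [1, 3, 1, 1, 0, 2, 0, 1]
Reconstruct: [0, 1, 1, 1, 2, 3, 5, 5, 7]


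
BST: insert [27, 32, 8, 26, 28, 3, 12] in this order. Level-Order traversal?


Root = 27; build tree by BST insertion.
Level-Order traversal: [27, 8, 32, 3, 26, 28, 12]


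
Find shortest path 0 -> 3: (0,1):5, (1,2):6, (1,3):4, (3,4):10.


Dijkstra from 0:
Distances: {0: 0, 1: 5, 2: 11, 3: 9, 4: 19}
Shortest distance to 3 = 9, path = [0, 1, 3]


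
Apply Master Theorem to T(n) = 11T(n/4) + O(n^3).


a=11, b=4, c=3. log_4(11)=1.730 < c=3. Case 3: O(n^c) = O(n^3)
Complexity: O(n^3)


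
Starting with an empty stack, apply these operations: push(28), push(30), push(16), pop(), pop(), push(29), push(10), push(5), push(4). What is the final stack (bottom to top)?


push(28) -> [28]
push(30) -> [28, 30]
push(16) -> [28, 30, 16]
pop() returns 16 -> [28, 30]
pop() returns 30 -> [28]
push(29) -> [28, 29]
push(10) -> [28, 29, 10]
push(5) -> [28, 29, 10, 5]
push(4) -> [28, 29, 10, 5, 4]
Final stack (bottom to top): [28, 29, 10, 5, 4]


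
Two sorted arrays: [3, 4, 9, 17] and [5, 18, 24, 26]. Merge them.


Compare heads, take smaller each step.
Merged: [3, 4, 5, 9, 17, 18, 24, 26]


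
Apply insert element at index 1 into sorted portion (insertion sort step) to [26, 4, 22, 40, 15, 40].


After one pass: [4, 26, 22, 40, 15, 40]


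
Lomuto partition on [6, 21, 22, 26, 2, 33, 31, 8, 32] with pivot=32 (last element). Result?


Elements <= 32 go left of pivot.
Result: [6, 21, 22, 26, 2, 31, 8, 32, 33], pivot at index 7


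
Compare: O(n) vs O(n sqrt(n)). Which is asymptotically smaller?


linear grows slower than n^1.5
O(n) is asymptotically smaller; O(n sqrt(n)) grows faster


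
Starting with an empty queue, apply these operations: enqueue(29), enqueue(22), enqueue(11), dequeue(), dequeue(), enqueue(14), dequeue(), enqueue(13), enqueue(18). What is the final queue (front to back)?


enqueue(29) -> [29]
enqueue(22) -> [29, 22]
enqueue(11) -> [29, 22, 11]
dequeue() returns 29 -> [22, 11]
dequeue() returns 22 -> [11]
enqueue(14) -> [11, 14]
dequeue() returns 11 -> [14]
enqueue(13) -> [14, 13]
enqueue(18) -> [14, 13, 18]
Final queue (front to back): [14, 13, 18]


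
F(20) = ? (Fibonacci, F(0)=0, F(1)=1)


F(n)=F(n-1)+F(n-2)
...F(18)=2584, F(19)=4181, F(20)=6765


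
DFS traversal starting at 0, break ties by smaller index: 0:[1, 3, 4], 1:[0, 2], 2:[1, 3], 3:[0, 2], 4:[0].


DFS stack-based: start with [0]
Visit order: [0, 1, 2, 3, 4]


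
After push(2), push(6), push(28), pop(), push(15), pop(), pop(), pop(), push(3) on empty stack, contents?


push(2) -> [2]
push(6) -> [2, 6]
push(28) -> [2, 6, 28]
pop() returns 28 -> [2, 6]
push(15) -> [2, 6, 15]
pop() returns 15 -> [2, 6]
pop() returns 6 -> [2]
pop() returns 2 -> []
push(3) -> [3]
Final stack (bottom to top): [3]


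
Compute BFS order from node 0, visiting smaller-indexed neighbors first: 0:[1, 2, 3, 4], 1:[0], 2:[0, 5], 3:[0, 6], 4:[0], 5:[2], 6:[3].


BFS queue: start with [0]
Visit order: [0, 1, 2, 3, 4, 5, 6]


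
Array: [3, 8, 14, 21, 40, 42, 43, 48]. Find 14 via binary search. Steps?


Search for 14:
[0,7] mid=3 arr[3]=21
[0,2] mid=1 arr[1]=8
[2,2] mid=2 arr[2]=14
Total: 3 comparisons


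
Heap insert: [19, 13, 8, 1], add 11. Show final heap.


Append 11: [19, 13, 8, 1, 11]
Bubble up: no swaps needed
Result: [19, 13, 8, 1, 11]


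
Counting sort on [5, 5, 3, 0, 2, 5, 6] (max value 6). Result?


Count array: [1, 0, 1, 1, 0, 3, 1]
Reconstruct: [0, 2, 3, 5, 5, 5, 6]


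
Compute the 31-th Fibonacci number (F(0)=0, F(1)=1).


F(n)=F(n-1)+F(n-2)
...F(29)=514229, F(30)=832040, F(31)=1346269


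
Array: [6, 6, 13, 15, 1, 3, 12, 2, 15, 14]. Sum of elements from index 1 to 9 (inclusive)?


Prefix sums: [0, 6, 12, 25, 40, 41, 44, 56, 58, 73, 87]
Sum[1..9] = prefix[10] - prefix[1] = 87 - 6 = 81


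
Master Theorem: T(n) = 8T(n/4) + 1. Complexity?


a=8, b=4, c=0. log_4(8)=1.5 > c=0. Case 1: O(n^log_b(a)) = O(n^1.500)
Complexity: O(n^1.500)


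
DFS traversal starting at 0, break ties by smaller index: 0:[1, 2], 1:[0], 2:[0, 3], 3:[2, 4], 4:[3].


DFS stack-based: start with [0]
Visit order: [0, 1, 2, 3, 4]


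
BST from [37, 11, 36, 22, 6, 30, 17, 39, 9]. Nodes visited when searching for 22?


BST root = 37
Search for 22: compare at each node
Path: [37, 11, 36, 22]


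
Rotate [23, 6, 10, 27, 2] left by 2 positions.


Left rotate by 2: [10, 27, 2, 23, 6]


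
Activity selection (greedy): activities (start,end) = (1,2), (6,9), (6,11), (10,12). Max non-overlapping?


Greedy: pick earliest-ending, then skip overlaps.
Selected (3 activities): [(1, 2), (6, 9), (10, 12)]


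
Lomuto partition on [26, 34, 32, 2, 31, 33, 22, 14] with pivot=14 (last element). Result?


Elements <= 14 go left of pivot.
Result: [2, 14, 32, 26, 31, 33, 22, 34], pivot at index 1


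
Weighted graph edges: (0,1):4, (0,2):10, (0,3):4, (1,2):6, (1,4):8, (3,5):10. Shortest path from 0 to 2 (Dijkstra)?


Dijkstra from 0:
Distances: {0: 0, 1: 4, 2: 10, 3: 4, 4: 12, 5: 14}
Shortest distance to 2 = 10, path = [0, 2]


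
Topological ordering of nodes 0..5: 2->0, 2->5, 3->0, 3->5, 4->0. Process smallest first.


Kahn's algorithm, process smallest node first
Order: [1, 2, 3, 4, 0, 5]


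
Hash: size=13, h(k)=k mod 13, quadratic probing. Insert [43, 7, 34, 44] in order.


Insertions: 43->slot 4; 7->slot 7; 34->slot 8; 44->slot 5
Table: [None, None, None, None, 43, 44, None, 7, 34, None, None, None, None]


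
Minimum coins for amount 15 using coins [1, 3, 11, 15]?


dp[0]=0; dp[i]=1+min(dp[i-c] for c in coins)
...dp[10]=4, dp[11]=1, dp[12]=2, dp[13]=3, dp[14]=2, dp[15]=1
Minimum coins for 15 = 1


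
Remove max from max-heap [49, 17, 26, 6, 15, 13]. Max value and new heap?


Max = 49
Replace root with last, heapify down
Resulting heap: [26, 17, 13, 6, 15]


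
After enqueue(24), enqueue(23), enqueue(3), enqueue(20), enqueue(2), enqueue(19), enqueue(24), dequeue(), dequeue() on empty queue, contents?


enqueue(24) -> [24]
enqueue(23) -> [24, 23]
enqueue(3) -> [24, 23, 3]
enqueue(20) -> [24, 23, 3, 20]
enqueue(2) -> [24, 23, 3, 20, 2]
enqueue(19) -> [24, 23, 3, 20, 2, 19]
enqueue(24) -> [24, 23, 3, 20, 2, 19, 24]
dequeue() returns 24 -> [23, 3, 20, 2, 19, 24]
dequeue() returns 23 -> [3, 20, 2, 19, 24]
Final queue (front to back): [3, 20, 2, 19, 24]


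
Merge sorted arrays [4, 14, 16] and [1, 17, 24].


Compare heads, take smaller each step.
Merged: [1, 4, 14, 16, 17, 24]


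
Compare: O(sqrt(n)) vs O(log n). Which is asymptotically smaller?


logarithmic grows slower than sublinear
O(log n) is asymptotically smaller; O(sqrt(n)) grows faster


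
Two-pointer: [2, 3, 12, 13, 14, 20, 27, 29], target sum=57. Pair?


Two pointers: lo=0, hi=7
No pair sums to 57


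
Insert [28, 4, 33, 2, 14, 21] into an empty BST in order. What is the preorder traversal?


Root = 28; build tree by BST insertion.
Preorder traversal: [28, 4, 2, 14, 21, 33]


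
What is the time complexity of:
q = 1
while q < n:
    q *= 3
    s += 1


Per nesting level: O(log n) = O(log n)
Complexity: O(log n)


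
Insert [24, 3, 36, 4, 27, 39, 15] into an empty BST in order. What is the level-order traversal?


Root = 24; build tree by BST insertion.
Level-Order traversal: [24, 3, 36, 4, 27, 39, 15]


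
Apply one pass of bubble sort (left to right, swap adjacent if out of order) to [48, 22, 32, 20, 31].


After one pass: [22, 32, 20, 31, 48]


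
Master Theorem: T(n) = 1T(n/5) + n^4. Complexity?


a=1, b=5, c=4. log_5(1)=0 < c=4. Case 3: O(n^c) = O(n^4)
Complexity: O(n^4)


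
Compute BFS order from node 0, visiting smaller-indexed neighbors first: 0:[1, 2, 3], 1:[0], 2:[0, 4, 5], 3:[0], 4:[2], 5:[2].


BFS queue: start with [0]
Visit order: [0, 1, 2, 3, 4, 5]


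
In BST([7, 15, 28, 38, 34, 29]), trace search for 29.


BST root = 7
Search for 29: compare at each node
Path: [7, 15, 28, 38, 34, 29]


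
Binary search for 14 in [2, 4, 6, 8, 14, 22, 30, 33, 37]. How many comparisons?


Search for 14:
[0,8] mid=4 arr[4]=14
Total: 1 comparisons


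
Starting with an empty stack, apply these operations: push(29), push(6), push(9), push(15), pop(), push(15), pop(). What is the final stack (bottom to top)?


push(29) -> [29]
push(6) -> [29, 6]
push(9) -> [29, 6, 9]
push(15) -> [29, 6, 9, 15]
pop() returns 15 -> [29, 6, 9]
push(15) -> [29, 6, 9, 15]
pop() returns 15 -> [29, 6, 9]
Final stack (bottom to top): [29, 6, 9]


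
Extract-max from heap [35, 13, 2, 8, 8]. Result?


Max = 35
Replace root with last, heapify down
Resulting heap: [13, 8, 2, 8]


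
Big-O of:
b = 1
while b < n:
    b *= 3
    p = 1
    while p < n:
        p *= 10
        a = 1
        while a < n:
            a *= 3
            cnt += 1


Per nesting level: O(log n) * O(log n) * O(log n) = O((log n)^3)
Complexity: O((log n)^3)
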